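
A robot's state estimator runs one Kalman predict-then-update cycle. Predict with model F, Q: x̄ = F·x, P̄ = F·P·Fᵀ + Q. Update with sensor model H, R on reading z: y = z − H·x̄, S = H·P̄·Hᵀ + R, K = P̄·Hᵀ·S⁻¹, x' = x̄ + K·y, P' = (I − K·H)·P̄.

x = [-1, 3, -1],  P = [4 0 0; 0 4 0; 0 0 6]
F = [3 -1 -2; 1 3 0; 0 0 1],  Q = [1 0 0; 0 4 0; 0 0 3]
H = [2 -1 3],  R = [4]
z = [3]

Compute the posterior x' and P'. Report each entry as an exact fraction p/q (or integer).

x' = [1088/245, 992/245, -179/245]
P' = [7089/245 4136/245 -3222/245; 4136/245 8844/245 132/245; -3222/245 132/245 2196/245]

x̄ = F·x = [-4, 8, -1]
P̄ = F·P·Fᵀ + Q = [65 0 -12; 0 44 0; -12 0 9]
y = z − H·x̄ = [22]
S = H·P̄·Hᵀ + R = [245]
K = P̄·Hᵀ·S⁻¹ = [94/245; -44/245; 3/245]
x' = x̄ + K·y = [1088/245, 992/245, -179/245]
P' = (I − K·H)·P̄ = [7089/245 4136/245 -3222/245; 4136/245 8844/245 132/245; -3222/245 132/245 2196/245]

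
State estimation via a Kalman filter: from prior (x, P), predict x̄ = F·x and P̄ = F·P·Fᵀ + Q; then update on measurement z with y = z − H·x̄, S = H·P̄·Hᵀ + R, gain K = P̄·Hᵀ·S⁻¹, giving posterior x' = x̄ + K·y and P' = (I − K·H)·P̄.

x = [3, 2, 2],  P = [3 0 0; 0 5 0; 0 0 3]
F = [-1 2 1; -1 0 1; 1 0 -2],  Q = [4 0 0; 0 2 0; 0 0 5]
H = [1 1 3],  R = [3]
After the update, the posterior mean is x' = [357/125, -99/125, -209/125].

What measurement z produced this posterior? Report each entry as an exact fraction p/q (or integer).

x̄ = F·x = [3, -1, -1]
P̄ = F·P·Fᵀ + Q = [30 6 -9; 6 8 -9; -9 -9 20]
S = H·P̄·Hᵀ + R = [125]
K = P̄·Hᵀ·S⁻¹ = [9/125; -13/125; 42/125]
x' − x̄ = [-18/125, 26/125, -84/125] = K·y
y = (KᵀK)⁻¹·Kᵀ·(x' − x̄) = [-2]
z = y + H·x̄ = [-2] + [-1] = [-3]

z = [-3]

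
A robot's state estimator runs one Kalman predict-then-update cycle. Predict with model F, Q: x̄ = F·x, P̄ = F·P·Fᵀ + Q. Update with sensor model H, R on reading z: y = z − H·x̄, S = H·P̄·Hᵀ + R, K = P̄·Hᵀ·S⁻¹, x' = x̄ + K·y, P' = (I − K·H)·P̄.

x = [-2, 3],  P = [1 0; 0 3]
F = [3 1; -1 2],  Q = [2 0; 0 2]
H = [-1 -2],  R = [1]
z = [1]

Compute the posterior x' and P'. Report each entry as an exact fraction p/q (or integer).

x' = [-541/87, 78/29]
P' = [818/87 -133/29; -133/29 72/29]

x̄ = F·x = [-3, 8]
P̄ = F·P·Fᵀ + Q = [14 3; 3 15]
y = z − H·x̄ = [14]
S = H·P̄·Hᵀ + R = [87]
K = P̄·Hᵀ·S⁻¹ = [-20/87; -11/29]
x' = x̄ + K·y = [-541/87, 78/29]
P' = (I − K·H)·P̄ = [818/87 -133/29; -133/29 72/29]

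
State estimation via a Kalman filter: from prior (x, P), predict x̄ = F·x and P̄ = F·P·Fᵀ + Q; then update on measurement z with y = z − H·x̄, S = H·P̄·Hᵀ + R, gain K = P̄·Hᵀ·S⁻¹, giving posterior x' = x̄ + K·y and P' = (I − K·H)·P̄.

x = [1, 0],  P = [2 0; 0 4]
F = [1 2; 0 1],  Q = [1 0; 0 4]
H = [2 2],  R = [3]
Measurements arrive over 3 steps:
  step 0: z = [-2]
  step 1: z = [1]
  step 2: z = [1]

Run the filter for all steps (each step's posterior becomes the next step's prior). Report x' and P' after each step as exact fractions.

step 0: x' = [-41/175, -128/175], P' = [409/175 -328/175; -328/175 376/175]
step 1: x' = [-1721/3775, 3096/3775], P' = [5768/3775 -4568/3775; -4568/3775 6068/3775]
step 2: x' = [10905/19883, 6440/218713], P' = [30415/19883 -24112/19883; -24112/19883 351440/218713]

step 0: x̄ = F·x = [1, 0]
step 0: P̄ = F·P·Fᵀ + Q = [19 8; 8 8]
step 0: y = z − H·x̄ = [-4]
step 0: S = H·P̄·Hᵀ + R = [175]
step 0: K = P̄·Hᵀ·S⁻¹ = [54/175; 32/175]
step 0: x' = x̄ + K·y = [-41/175, -128/175]
step 0: P' = (I − K·H)·P̄ = [409/175 -328/175; -328/175 376/175]
step 1: x̄ = F·x = [-297/175, -128/175]
step 1: P̄ = F·P·Fᵀ + Q = [776/175 424/175; 424/175 1076/175]
step 1: y = z − H·x̄ = [41/7]
step 1: S = H·P̄·Hᵀ + R = [453/7]
step 1: K = P̄·Hᵀ·S⁻¹ = [32/151; 40/151]
step 1: x' = x̄ + K·y = [-1721/3775, 3096/3775]
step 1: P' = (I − K·H)·P̄ = [5768/3775 -4568/3775; -4568/3775 6068/3775]
step 2: x̄ = F·x = [4471/3775, 3096/3775]
step 2: P̄ = F·P·Fᵀ + Q = [15543/3775 7568/3775; 7568/3775 21168/3775]
step 2: y = z − H·x̄ = [-11359/3775]
step 2: S = H·P̄·Hᵀ + R = [218713/3775]
step 2: K = P̄·Hᵀ·S⁻¹ = [4202/19883; 57472/218713]
step 2: x' = x̄ + K·y = [10905/19883, 6440/218713]
step 2: P' = (I − K·H)·P̄ = [30415/19883 -24112/19883; -24112/19883 351440/218713]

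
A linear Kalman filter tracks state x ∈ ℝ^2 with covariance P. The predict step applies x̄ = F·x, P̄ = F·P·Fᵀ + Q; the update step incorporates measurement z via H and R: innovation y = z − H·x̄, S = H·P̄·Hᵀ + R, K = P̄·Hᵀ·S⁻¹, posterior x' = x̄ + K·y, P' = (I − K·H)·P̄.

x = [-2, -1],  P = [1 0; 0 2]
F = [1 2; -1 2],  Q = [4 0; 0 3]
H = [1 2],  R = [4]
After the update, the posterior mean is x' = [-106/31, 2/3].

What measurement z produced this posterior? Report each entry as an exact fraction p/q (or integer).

x̄ = F·x = [-4, 0]
P̄ = F·P·Fᵀ + Q = [13 7; 7 12]
S = H·P̄·Hᵀ + R = [93]
K = P̄·Hᵀ·S⁻¹ = [9/31; 1/3]
x' − x̄ = [18/31, 2/3] = K·y
y = (KᵀK)⁻¹·Kᵀ·(x' − x̄) = [2]
z = y + H·x̄ = [2] + [-4] = [-2]

z = [-2]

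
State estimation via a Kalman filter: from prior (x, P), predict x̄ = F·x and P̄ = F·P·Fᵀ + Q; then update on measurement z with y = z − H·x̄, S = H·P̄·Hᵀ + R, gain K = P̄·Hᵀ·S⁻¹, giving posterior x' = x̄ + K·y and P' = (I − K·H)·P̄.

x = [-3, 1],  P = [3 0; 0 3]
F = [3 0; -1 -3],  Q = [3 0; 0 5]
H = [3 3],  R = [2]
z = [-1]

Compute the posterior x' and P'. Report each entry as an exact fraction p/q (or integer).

x̄ = F·x = [-9, 0]
P̄ = F·P·Fᵀ + Q = [30 -9; -9 35]
y = z − H·x̄ = [26]
S = H·P̄·Hᵀ + R = [425]
K = P̄·Hᵀ·S⁻¹ = [63/425; 78/425]
x' = x̄ + K·y = [-2187/425, 2028/425]
P' = (I − K·H)·P̄ = [8781/425 -8739/425; -8739/425 8791/425]

x' = [-2187/425, 2028/425]
P' = [8781/425 -8739/425; -8739/425 8791/425]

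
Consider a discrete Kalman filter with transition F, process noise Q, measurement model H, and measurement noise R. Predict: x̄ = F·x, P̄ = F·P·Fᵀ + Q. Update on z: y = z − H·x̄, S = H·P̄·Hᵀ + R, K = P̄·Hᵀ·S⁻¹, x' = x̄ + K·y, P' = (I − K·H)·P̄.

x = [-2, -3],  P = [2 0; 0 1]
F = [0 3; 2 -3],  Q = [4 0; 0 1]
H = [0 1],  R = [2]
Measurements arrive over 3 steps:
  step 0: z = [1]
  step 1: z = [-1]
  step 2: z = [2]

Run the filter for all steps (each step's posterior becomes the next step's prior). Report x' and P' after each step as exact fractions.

step 0: x' = [-36/5, 7/5], P' = [179/20 -9/10; -9/10 9/5]
step 1: x' = [-519/329, -505/329], P' = [4313/329 -216/329; -216/329 638/329]
step 2: x' = [-126237/26573, 52784/26573], P' = [419510/26573 -14076/26573; -14076/26573 51830/26573]

step 0: x̄ = F·x = [-9, 5]
step 0: P̄ = F·P·Fᵀ + Q = [13 -9; -9 18]
step 0: y = z − H·x̄ = [-4]
step 0: S = H·P̄·Hᵀ + R = [20]
step 0: K = P̄·Hᵀ·S⁻¹ = [-9/20; 9/10]
step 0: x' = x̄ + K·y = [-36/5, 7/5]
step 0: P' = (I − K·H)·P̄ = [179/20 -9/10; -9/10 9/5]
step 1: x̄ = F·x = [21/5, -93/5]
step 1: P̄ = F·P·Fᵀ + Q = [101/5 -108/5; -108/5 319/5]
step 1: y = z − H·x̄ = [88/5]
step 1: S = H·P̄·Hᵀ + R = [329/5]
step 1: K = P̄·Hᵀ·S⁻¹ = [-108/329; 319/329]
step 1: x' = x̄ + K·y = [-519/329, -505/329]
step 1: P' = (I − K·H)·P̄ = [4313/329 -216/329; -216/329 638/329]
step 2: x̄ = F·x = [-1515/329, 477/329]
step 2: P̄ = F·P·Fᵀ + Q = [7058/329 -7038/329; -7038/329 25915/329]
step 2: y = z − H·x̄ = [181/329]
step 2: S = H·P̄·Hᵀ + R = [26573/329]
step 2: K = P̄·Hᵀ·S⁻¹ = [-7038/26573; 25915/26573]
step 2: x' = x̄ + K·y = [-126237/26573, 52784/26573]
step 2: P' = (I − K·H)·P̄ = [419510/26573 -14076/26573; -14076/26573 51830/26573]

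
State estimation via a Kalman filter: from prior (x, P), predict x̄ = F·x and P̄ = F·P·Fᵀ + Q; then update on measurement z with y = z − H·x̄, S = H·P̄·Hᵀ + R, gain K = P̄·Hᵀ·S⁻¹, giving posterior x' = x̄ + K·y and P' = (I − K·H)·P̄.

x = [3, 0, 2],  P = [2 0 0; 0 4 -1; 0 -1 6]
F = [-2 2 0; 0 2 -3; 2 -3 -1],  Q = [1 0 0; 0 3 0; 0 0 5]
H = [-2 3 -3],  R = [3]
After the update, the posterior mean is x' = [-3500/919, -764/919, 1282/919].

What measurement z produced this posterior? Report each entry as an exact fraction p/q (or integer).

z = [1]

x̄ = F·x = [-6, -6, 4]
P̄ = F·P·Fᵀ + Q = [25 22 -30; 22 85 -13; -30 -13 49]
S = H·P̄·Hᵀ + R = [919]
K = P̄·Hᵀ·S⁻¹ = [106/919; 250/919; -126/919]
x' − x̄ = [2014/919, 4750/919, -2394/919] = K·y
y = (KᵀK)⁻¹·Kᵀ·(x' − x̄) = [19]
z = y + H·x̄ = [19] + [-18] = [1]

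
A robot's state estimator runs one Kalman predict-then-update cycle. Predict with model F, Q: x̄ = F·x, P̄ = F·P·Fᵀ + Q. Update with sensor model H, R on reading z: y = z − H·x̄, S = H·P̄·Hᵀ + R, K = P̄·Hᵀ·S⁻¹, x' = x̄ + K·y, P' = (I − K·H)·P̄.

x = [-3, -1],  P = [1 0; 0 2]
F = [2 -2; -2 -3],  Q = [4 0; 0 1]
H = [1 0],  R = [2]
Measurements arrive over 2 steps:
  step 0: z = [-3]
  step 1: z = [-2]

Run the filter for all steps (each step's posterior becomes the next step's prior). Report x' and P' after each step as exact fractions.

step 0: x' = [-28/9, 85/9], P' = [16/9 8/9; 8/9 175/9]
step 1: x' = [-74/29, 221/29], P' = [736/377 970/377; 970/377 20782/377]

step 0: x̄ = F·x = [-4, 9]
step 0: P̄ = F·P·Fᵀ + Q = [16 8; 8 23]
step 0: y = z − H·x̄ = [1]
step 0: S = H·P̄·Hᵀ + R = [18]
step 0: K = P̄·Hᵀ·S⁻¹ = [8/9; 4/9]
step 0: x' = x̄ + K·y = [-28/9, 85/9]
step 0: P' = (I − K·H)·P̄ = [16/9 8/9; 8/9 175/9]
step 1: x̄ = F·x = [-226/9, -199/9]
step 1: P̄ = F·P·Fᵀ + Q = [736/9 970/9; 970/9 1744/9]
step 1: y = z − H·x̄ = [208/9]
step 1: S = H·P̄·Hᵀ + R = [754/9]
step 1: K = P̄·Hᵀ·S⁻¹ = [368/377; 485/377]
step 1: x' = x̄ + K·y = [-74/29, 221/29]
step 1: P' = (I − K·H)·P̄ = [736/377 970/377; 970/377 20782/377]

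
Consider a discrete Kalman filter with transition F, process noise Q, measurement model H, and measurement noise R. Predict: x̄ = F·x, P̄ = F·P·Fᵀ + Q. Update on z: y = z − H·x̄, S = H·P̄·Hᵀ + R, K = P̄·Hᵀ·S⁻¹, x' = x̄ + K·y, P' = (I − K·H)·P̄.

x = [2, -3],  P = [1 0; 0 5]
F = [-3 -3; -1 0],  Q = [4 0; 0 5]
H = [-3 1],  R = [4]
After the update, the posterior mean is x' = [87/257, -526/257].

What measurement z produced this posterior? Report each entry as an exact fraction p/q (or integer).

z = [-3]

x̄ = F·x = [3, -2]
P̄ = F·P·Fᵀ + Q = [58 3; 3 6]
S = H·P̄·Hᵀ + R = [514]
K = P̄·Hᵀ·S⁻¹ = [-171/514; -3/514]
x' − x̄ = [-684/257, -12/257] = K·y
y = (KᵀK)⁻¹·Kᵀ·(x' − x̄) = [8]
z = y + H·x̄ = [8] + [-11] = [-3]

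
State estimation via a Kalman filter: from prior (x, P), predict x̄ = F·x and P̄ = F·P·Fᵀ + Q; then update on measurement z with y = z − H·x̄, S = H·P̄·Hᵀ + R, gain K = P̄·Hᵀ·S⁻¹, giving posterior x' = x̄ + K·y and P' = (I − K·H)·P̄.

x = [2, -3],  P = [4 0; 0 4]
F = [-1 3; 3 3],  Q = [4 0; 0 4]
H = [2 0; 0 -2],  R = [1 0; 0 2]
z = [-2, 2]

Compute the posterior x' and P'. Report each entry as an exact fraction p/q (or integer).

x̄ = F·x = [-11, -3]
P̄ = F·P·Fᵀ + Q = [44 24; 24 76]
y = z − H·x̄ = [20, -4]
S = H·P̄·Hᵀ + R = [177 -96; -96 306]
K = P̄·Hᵀ·S⁻¹ = [1240/2497 -8/7491; 16/7491 -3716/7491]
x' = x̄ + K·y = [-7969/7491, -7289/7491]
P' = (I − K·H)·P̄ = [620/2497 8/7491; 8/7491 3716/7491]

x' = [-7969/7491, -7289/7491]
P' = [620/2497 8/7491; 8/7491 3716/7491]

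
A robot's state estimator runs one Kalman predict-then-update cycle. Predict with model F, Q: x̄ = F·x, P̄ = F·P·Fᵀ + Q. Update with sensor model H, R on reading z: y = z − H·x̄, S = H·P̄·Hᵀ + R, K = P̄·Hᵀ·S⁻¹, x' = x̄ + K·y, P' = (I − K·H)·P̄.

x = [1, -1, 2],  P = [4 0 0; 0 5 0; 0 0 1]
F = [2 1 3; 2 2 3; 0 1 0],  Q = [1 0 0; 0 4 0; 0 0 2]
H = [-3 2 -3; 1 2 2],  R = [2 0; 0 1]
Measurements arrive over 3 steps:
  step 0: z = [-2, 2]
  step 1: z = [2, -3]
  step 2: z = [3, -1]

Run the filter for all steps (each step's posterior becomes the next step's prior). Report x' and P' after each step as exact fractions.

step 0: x̄ = F·x = [7, 6, -1]
step 0: P̄ = F·P·Fᵀ + Q = [31 35 5; 35 49 10; 5 10 7]
step 0: y = z − H·x̄ = [4, -15]
step 0: S = H·P̄·Hᵀ + R = [90 -144; -144 496]
step 0: K = P̄·Hᵀ·S⁻¹ = [-179/1494 251/1328; 115/747 469/1328; -145/1494 67/1328]
step 0: x' = x̄ + K·y = [44051/11952, 15757/11952, -25637/11952]
step 0: P' = (I − K·H)·P̄ = [65347/11952 19709/11952 -51253/11952; 19709/11952 7915/11952 -15659/11952; -51253/11952 -15659/11952 41587/11952]
step 1: x̄ = F·x = [6737/2988, 4745/1328, 15757/11952]
step 1: P̄ = F·P·Fᵀ + Q = [3173/1494 383/332 89/2988; 383/332 7763/1328 919/1328; 89/2988 919/1328 31819/11952]
step 1: y = z − H·x̄ = [7401/1328, -11233/747]
step 1: S = H·P̄·Hᵀ + R = [62211/1328 -434/83; -434/83 70853/1494]
step 1: K = P̄·Hᵀ·S⁻¹ = [-4147444/52452885 1503143/17484295; 8755387/52452885 5567586/17484295; -6744161/52452885 2236357/17484295]
step 1: x' = x̄ + K·y = [27340411/52452885, -14956933/52452885, -69321421/52452885]
step 1: P' = (I − K·H)·P̄ = [73923883/52452885 21871016/52452885 -56578243/52452885; 21871016/52452885 15074287/52452885 -17658416/52452885; -56578243/52452885 -17658416/52452885 49302073/52452885]
step 2: x̄ = F·x = [-168240374/52452885, -61065769/17484295, -14956933/52452885]
step 2: P̄ = F·P·Fᵀ + Q = [109536013/52452885 20974733/17484295 5841071/52452885; 20974733/17484295 97883699/17484295 6971786/17484295; 5841071/52452885 6971786/17484295 119980057/52452885]
step 2: y = z − H·x̄ = [-8612884/17484295, 512095969/52452885]
step 2: S = H·P̄·Hᵀ + R = [814739794/17484295 -73327048/17484295; -73327048/17484295 2258897458/52452885]
step 2: K = P̄·Hᵀ·S⁻¹ = [-2112593025/26084595943 5294530351/52169191886; 8681505899/52169191886 16828487535/52169191886; -3311954080/26084595943 5997788387/52169191886]
step 2: x' = x̄ + K·y = [-16222677311/7452741698, -3169574373/7452741698, 6706167983/7452741698]
step 2: P' = (I − K·H)·P̄ = [66260757159/52169191886 19776511833/52169191886 -50259625237/52169191886; 19776511833/52169191886 7227051085/26084595943 -15928114319/52169191886; -50259625237/52169191886 -15928114319/52169191886 44056821131/52169191886]

step 0: x' = [44051/11952, 15757/11952, -25637/11952], P' = [65347/11952 19709/11952 -51253/11952; 19709/11952 7915/11952 -15659/11952; -51253/11952 -15659/11952 41587/11952]
step 1: x' = [27340411/52452885, -14956933/52452885, -69321421/52452885], P' = [73923883/52452885 21871016/52452885 -56578243/52452885; 21871016/52452885 15074287/52452885 -17658416/52452885; -56578243/52452885 -17658416/52452885 49302073/52452885]
step 2: x' = [-16222677311/7452741698, -3169574373/7452741698, 6706167983/7452741698], P' = [66260757159/52169191886 19776511833/52169191886 -50259625237/52169191886; 19776511833/52169191886 7227051085/26084595943 -15928114319/52169191886; -50259625237/52169191886 -15928114319/52169191886 44056821131/52169191886]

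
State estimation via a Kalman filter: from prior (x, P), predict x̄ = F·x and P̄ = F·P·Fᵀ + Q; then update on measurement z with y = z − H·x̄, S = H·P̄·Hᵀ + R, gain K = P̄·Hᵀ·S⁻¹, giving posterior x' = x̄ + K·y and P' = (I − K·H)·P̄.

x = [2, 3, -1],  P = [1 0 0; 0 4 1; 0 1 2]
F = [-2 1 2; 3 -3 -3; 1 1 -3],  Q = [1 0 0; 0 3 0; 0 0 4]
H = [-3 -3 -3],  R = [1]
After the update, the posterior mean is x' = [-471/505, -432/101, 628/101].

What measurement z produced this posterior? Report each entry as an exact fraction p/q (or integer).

x̄ = F·x = [-3, 0, 8]
P̄ = F·P·Fᵀ + Q = [21 -39 -11; -39 84 15; -11 15 21]
S = H·P̄·Hᵀ + R = [505]
K = P̄·Hᵀ·S⁻¹ = [87/505; -36/101; -15/101]
x' − x̄ = [1044/505, -432/101, -180/101] = K·y
y = (KᵀK)⁻¹·Kᵀ·(x' − x̄) = [12]
z = y + H·x̄ = [12] + [-15] = [-3]

z = [-3]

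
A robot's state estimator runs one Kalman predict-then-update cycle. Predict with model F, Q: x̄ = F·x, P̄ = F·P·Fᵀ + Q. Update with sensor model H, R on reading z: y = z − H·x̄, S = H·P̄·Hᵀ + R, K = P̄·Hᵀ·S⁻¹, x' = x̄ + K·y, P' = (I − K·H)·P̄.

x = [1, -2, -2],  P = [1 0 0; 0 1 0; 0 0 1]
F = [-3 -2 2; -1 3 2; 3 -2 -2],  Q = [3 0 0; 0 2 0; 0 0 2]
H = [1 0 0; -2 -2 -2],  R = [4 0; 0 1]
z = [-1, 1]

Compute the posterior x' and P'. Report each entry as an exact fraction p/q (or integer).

x̄ = F·x = [-3, -11, 11]
P̄ = F·P·Fᵀ + Q = [20 1 -9; 1 16 -13; -9 -13 19]
y = z − H·x̄ = [2, -5]
S = H·P̄·Hᵀ + R = [24 -24; -24 53]
K = P̄·Hᵀ·S⁻¹ = [121/174 -4/29; -139/696 -7/29; -111/232 -3/29]
x' = x̄ + K·y = [-80/87, -3547/348, 1225/116]
P' = (I − K·H)·P̄ = [242/87 -139/174 -111/58; -139/174 9931/696 -3097/232; -111/58 -3097/232 3553/232]

x' = [-80/87, -3547/348, 1225/116]
P' = [242/87 -139/174 -111/58; -139/174 9931/696 -3097/232; -111/58 -3097/232 3553/232]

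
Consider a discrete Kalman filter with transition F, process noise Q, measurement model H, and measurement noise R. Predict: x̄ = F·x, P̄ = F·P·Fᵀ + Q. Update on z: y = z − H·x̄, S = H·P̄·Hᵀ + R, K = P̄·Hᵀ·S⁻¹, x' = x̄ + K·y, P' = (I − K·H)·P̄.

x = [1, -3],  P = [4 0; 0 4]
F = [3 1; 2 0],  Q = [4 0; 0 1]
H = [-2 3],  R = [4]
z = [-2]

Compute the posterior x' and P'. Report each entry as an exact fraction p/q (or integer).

x' = [128/45, 22/15]
P' = [1724/45 376/15; 376/15 84/5]

x̄ = F·x = [0, 2]
P̄ = F·P·Fᵀ + Q = [44 24; 24 17]
y = z − H·x̄ = [-8]
S = H·P̄·Hᵀ + R = [45]
K = P̄·Hᵀ·S⁻¹ = [-16/45; 1/15]
x' = x̄ + K·y = [128/45, 22/15]
P' = (I − K·H)·P̄ = [1724/45 376/15; 376/15 84/5]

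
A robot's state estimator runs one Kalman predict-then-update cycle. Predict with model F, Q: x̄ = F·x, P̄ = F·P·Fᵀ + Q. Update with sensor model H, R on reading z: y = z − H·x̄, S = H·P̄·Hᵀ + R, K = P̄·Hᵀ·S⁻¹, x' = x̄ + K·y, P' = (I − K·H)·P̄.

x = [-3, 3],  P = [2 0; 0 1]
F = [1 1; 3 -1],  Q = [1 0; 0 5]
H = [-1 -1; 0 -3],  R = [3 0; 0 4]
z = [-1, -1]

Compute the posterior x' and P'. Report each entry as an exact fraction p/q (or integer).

x' = [2559/1451, -31/1451]
P' = [2249/1451 -224/1451; -224/1451 572/1451]

x̄ = F·x = [0, -12]
P̄ = F·P·Fᵀ + Q = [4 5; 5 24]
y = z − H·x̄ = [-13, -37]
S = H·P̄·Hᵀ + R = [41 87; 87 220]
K = P̄·Hᵀ·S⁻¹ = [-675/1451 168/1451; -116/1451 -429/1451]
x' = x̄ + K·y = [2559/1451, -31/1451]
P' = (I − K·H)·P̄ = [2249/1451 -224/1451; -224/1451 572/1451]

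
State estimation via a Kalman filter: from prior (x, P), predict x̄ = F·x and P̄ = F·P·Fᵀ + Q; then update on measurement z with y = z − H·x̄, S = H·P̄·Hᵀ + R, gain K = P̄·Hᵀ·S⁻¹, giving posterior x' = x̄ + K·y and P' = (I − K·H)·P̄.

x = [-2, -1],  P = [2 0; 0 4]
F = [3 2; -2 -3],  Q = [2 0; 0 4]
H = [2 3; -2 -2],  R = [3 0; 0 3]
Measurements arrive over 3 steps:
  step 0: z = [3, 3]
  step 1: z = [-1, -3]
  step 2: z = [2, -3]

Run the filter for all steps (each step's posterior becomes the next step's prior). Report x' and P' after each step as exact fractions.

step 0: x̄ = F·x = [-8, 7]
step 0: P̄ = F·P·Fᵀ + Q = [36 -36; -36 48]
step 0: y = z − H·x̄ = [-2, 1]
step 0: S = H·P̄·Hᵀ + R = [147 -72; -72 51]
step 0: K = P̄·Hᵀ·S⁻¹ = [-204/257 -288/257; 216/257 184/257]
step 0: x' = x̄ + K·y = [-1936/257, 1551/257]
step 0: P' = (I − K·H)·P̄ = [1908/257 -1476/257; -1476/257 1200/257]
step 1: x̄ = F·x = [-2706/257, -781/257]
step 1: P̄ = F·P·Fᵀ + Q = [4774/257 540/257; 540/257 1748/257]
step 1: y = z − H·x̄ = [7498/257, -7745/257]
step 1: S = H·P̄·Hᵀ + R = [42079/257 -34984/257; -34984/257 31179/257]
step 1: K = P̄·Hᵀ·S⁻¹ = [-18368/68561 -43980/68561; 1324/3145 1024/3145]
step 1: x' = x̄ + K·y = [67610/68561, -1789/3145]
step 1: P' = (I − K·H)·P̄ = [253014/68561 -1716/629; -1716/629 7044/3145]
step 2: x̄ = F·x = [624148/342805, -91097/342805]
step 2: P̄ = F·P·Fᵀ + Q = [3919784/342805 -39336/342805; -39336/342805 2119024/342805]
step 2: y = z − H·x̄ = [-531/629, 37687/342805]
step 2: S = H·P̄·Hᵀ + R = [64783/629 -51376/629; -51376/629 24868959/342805]
step 2: K = P̄·Hᵀ·S⁻¹ = [-73736696/274343213 -168634752/274343213; 115736576/274343213 84423248/274343213]
step 2: x' = x̄ + K·y = [543208124/274343213, -161327201/274343213]
step 2: P' = (I − K·H)·P̄ = [980066472/274343213 -727114344/274343213; -727114344/274343213 600479472/274343213]

step 0: x' = [-1936/257, 1551/257], P' = [1908/257 -1476/257; -1476/257 1200/257]
step 1: x' = [67610/68561, -1789/3145], P' = [253014/68561 -1716/629; -1716/629 7044/3145]
step 2: x' = [543208124/274343213, -161327201/274343213], P' = [980066472/274343213 -727114344/274343213; -727114344/274343213 600479472/274343213]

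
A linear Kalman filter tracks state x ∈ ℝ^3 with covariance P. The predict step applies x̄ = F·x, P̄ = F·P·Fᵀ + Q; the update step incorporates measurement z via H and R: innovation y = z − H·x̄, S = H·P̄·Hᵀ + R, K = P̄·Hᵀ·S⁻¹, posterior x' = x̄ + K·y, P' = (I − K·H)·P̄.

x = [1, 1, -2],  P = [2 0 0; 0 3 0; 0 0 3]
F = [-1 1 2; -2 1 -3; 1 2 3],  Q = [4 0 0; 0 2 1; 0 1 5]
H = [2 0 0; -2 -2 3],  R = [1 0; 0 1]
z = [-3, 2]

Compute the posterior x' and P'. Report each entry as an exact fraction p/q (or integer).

x' = [-21352/14037, 29189/14037, 4837/4679]
P' = [10379/42111 -565/42111 2186/14037; -565/42111 486200/42111 106916/14037; 2186/14037 106916/14037 24542/4679]

x̄ = F·x = [-4, 5, -3]
P̄ = F·P·Fᵀ + Q = [21 -11 22; -11 40 -24; 22 -24 46]
y = z − H·x̄ = [5, 13]
S = H·P̄·Hᵀ + R = [85 92; 92 595]
K = P̄·Hᵀ·S⁻¹ = [20758/42111 46/42111; -1130/42111 -9026/42111; 4372/14037 2674/14037]
x' = x̄ + K·y = [-21352/14037, 29189/14037, 4837/4679]
P' = (I − K·H)·P̄ = [10379/42111 -565/42111 2186/14037; -565/42111 486200/42111 106916/14037; 2186/14037 106916/14037 24542/4679]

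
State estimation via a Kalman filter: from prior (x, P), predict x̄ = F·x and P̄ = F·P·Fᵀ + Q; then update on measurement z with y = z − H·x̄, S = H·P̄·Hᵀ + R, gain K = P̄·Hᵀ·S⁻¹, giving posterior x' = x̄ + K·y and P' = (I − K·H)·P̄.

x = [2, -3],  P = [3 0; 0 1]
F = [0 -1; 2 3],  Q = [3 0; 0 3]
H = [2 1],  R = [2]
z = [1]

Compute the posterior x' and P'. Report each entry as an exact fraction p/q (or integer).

x̄ = F·x = [3, -5]
P̄ = F·P·Fᵀ + Q = [4 -3; -3 24]
y = z − H·x̄ = [0]
S = H·P̄·Hᵀ + R = [30]
K = P̄·Hᵀ·S⁻¹ = [1/6; 3/5]
x' = x̄ + K·y = [3, -5]
P' = (I − K·H)·P̄ = [19/6 -6; -6 66/5]

x' = [3, -5]
P' = [19/6 -6; -6 66/5]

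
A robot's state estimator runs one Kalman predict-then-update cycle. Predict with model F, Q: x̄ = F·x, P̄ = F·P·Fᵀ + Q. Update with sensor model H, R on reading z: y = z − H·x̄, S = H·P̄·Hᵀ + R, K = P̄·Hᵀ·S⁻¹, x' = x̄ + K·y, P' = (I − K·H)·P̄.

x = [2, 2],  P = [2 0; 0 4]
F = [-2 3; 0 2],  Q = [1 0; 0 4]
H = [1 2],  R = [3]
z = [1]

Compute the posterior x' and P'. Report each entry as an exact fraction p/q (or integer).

x̄ = F·x = [2, 4]
P̄ = F·P·Fᵀ + Q = [45 24; 24 20]
y = z − H·x̄ = [-9]
S = H·P̄·Hᵀ + R = [224]
K = P̄·Hᵀ·S⁻¹ = [93/224; 2/7]
x' = x̄ + K·y = [-389/224, 10/7]
P' = (I − K·H)·P̄ = [1431/224 -18/7; -18/7 12/7]

x' = [-389/224, 10/7]
P' = [1431/224 -18/7; -18/7 12/7]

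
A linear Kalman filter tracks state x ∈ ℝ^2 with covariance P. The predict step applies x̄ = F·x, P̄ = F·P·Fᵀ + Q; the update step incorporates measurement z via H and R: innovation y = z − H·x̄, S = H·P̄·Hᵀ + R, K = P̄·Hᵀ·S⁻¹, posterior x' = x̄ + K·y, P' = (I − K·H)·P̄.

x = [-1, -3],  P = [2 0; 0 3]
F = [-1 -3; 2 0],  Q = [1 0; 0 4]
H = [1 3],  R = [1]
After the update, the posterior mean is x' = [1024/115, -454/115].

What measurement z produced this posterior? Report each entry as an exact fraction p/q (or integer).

x̄ = F·x = [10, -2]
P̄ = F·P·Fᵀ + Q = [30 -4; -4 12]
S = H·P̄·Hᵀ + R = [115]
K = P̄·Hᵀ·S⁻¹ = [18/115; 32/115]
x' − x̄ = [-126/115, -224/115] = K·y
y = (KᵀK)⁻¹·Kᵀ·(x' − x̄) = [-7]
z = y + H·x̄ = [-7] + [4] = [-3]

z = [-3]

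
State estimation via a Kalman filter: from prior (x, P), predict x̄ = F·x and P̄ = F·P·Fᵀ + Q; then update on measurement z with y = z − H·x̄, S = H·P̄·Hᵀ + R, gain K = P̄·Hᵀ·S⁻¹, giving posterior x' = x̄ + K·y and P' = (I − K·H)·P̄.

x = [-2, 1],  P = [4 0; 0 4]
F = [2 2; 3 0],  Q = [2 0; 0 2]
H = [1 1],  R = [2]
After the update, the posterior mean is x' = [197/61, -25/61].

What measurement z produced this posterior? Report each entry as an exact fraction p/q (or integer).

z = [3]

x̄ = F·x = [-2, -6]
P̄ = F·P·Fᵀ + Q = [34 24; 24 38]
S = H·P̄·Hᵀ + R = [122]
K = P̄·Hᵀ·S⁻¹ = [29/61; 31/61]
x' − x̄ = [319/61, 341/61] = K·y
y = (KᵀK)⁻¹·Kᵀ·(x' − x̄) = [11]
z = y + H·x̄ = [11] + [-8] = [3]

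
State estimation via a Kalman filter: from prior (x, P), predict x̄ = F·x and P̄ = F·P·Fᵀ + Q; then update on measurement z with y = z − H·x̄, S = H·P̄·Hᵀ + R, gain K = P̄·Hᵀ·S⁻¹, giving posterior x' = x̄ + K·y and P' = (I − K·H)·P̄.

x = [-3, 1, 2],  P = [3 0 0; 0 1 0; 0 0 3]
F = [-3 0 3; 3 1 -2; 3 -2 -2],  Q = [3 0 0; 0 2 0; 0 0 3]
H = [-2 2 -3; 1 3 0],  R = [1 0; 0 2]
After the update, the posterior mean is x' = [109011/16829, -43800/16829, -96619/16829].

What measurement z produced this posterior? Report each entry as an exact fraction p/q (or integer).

x̄ = F·x = [15, -12, -15]
P̄ = F·P·Fᵀ + Q = [57 -45 -45; -45 42 37; -45 37 46]
S = H·P̄·Hᵀ + R = [187 120; 120 167]
K = P̄·Hᵀ·S⁻¹ = [-2163/16829 -6306/16829; 801/16829 7587/16829; -3578/16829 9222/16829]
x' − x̄ = [-143424/16829, 158148/16829, 155816/16829] = K·y
y = (KᵀK)⁻¹·Kᵀ·(x' − x̄) = [8, 20]
z = y + H·x̄ = [8, 20] + [-9, -21] = [-1, -1]

z = [-1, -1]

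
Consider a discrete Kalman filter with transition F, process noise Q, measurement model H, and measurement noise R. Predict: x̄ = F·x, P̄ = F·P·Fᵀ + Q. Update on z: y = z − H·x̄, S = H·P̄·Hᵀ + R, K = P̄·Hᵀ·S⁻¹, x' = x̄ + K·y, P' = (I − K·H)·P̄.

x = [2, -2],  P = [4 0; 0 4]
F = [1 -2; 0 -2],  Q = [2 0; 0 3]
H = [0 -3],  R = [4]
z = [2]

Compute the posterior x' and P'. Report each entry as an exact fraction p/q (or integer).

x' = [54/25, -14/25]
P' = [1546/175 64/175; 64/175 76/175]

x̄ = F·x = [6, 4]
P̄ = F·P·Fᵀ + Q = [22 16; 16 19]
y = z − H·x̄ = [14]
S = H·P̄·Hᵀ + R = [175]
K = P̄·Hᵀ·S⁻¹ = [-48/175; -57/175]
x' = x̄ + K·y = [54/25, -14/25]
P' = (I − K·H)·P̄ = [1546/175 64/175; 64/175 76/175]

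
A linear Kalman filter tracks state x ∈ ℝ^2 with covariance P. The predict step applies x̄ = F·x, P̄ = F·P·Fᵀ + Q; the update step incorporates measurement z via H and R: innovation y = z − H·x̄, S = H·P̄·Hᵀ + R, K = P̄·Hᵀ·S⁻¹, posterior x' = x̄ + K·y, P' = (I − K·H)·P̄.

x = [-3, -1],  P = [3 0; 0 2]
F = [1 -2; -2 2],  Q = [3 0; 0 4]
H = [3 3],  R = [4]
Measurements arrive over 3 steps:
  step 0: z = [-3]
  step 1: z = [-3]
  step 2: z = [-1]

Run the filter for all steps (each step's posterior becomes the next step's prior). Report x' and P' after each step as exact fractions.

step 0: x̄ = F·x = [-1, 4]
step 0: P̄ = F·P·Fᵀ + Q = [14 -14; -14 24]
step 0: y = z − H·x̄ = [-12]
step 0: S = H·P̄·Hᵀ + R = [94]
step 0: K = P̄·Hᵀ·S⁻¹ = [0; 15/47]
step 0: x' = x̄ + K·y = [-1, 8/47]
step 0: P' = (I − K·H)·P̄ = [14 -14; -14 678/47]
step 1: x̄ = F·x = [-63/47, 110/47]
step 1: P̄ = F·P·Fᵀ + Q = [6143/47 -7976/47; -7976/47 10796/47]
step 1: y = z − H·x̄ = [-6]
step 1: S = H·P̄·Hᵀ + R = [193]
step 1: K = P̄·Hᵀ·S⁻¹ = [-117/193; 180/193]
step 1: x' = x̄ + K·y = [20835/9071, -29530/9071]
step 1: P' = (I − K·H)·P̄ = [542216/9071 -549548/9071; -549548/9071 560828/9071]
step 2: x̄ = F·x = [79895/9071, -100730/9071]
step 2: P̄ = F·P·Fᵀ + Q = [5010933/9071 -6625032/9071; -6625032/9071 8844844/9071]
step 2: y = z − H·x̄ = [53434/9071]
step 2: S = H·P̄·Hᵀ + R = [5487701/9071]
step 2: K = P̄·Hᵀ·S⁻¹ = [-4842297/5487701; 6659436/5487701]
step 2: x' = x̄ + K·y = [19810007/5487701, -21710486/5487701]
step 2: P' = (I − K·H)·P̄ = [446550744/5487701 -453007140/5487701; -453007140/5487701 461886388/5487701]

step 0: x' = [-1, 8/47], P' = [14 -14; -14 678/47]
step 1: x' = [20835/9071, -29530/9071], P' = [542216/9071 -549548/9071; -549548/9071 560828/9071]
step 2: x' = [19810007/5487701, -21710486/5487701], P' = [446550744/5487701 -453007140/5487701; -453007140/5487701 461886388/5487701]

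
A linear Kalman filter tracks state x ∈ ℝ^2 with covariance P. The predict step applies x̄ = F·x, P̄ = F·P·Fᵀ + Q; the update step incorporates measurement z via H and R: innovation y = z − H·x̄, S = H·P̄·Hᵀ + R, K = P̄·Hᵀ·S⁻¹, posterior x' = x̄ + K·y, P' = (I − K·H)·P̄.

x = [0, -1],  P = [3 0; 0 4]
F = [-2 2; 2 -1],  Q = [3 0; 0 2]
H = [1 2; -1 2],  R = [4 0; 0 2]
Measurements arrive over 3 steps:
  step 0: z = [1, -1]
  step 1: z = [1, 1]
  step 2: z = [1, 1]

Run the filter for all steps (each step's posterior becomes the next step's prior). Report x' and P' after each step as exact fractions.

step 0: x̄ = F·x = [-2, 1]
step 0: P̄ = F·P·Fᵀ + Q = [31 -20; -20 18]
step 0: y = z − H·x̄ = [1, -5]
step 0: S = H·P̄·Hᵀ + R = [27 41; 41 185]
step 0: K = P̄·Hᵀ·S⁻¹ = [623/1657 -774/1657; 332/1657 428/1657]
step 0: x' = x̄ + K·y = [1179/1657, -151/1657]
step 0: P' = (I − K·H)·P̄ = [2020/1657 236/1657; 236/1657 546/1657]
step 1: x̄ = F·x = [-2660/1657, 2509/1657]
step 1: P̄ = F·P·Fᵀ + Q = [13347/1657 -7756/1657; -7756/1657 10996/1657]
step 1: y = z − H·x̄ = [-701/1657, -6021/1657]
step 1: S = H·P̄·Hᵀ + R = [32935/1657 30637/1657; 30637/1657 91669/1657]
step 1: K = P̄·Hᵀ·S⁻¹ = [68969/209263 -88930/209263; 118772/627789 164032/627789]
step 1: x' = x̄ + K·y = [-41967/209263, 304301/627789]
step 1: P' = (I − K·H)·P̄ = [226868/209263 24504/209263; 24504/209263 200788/627789]
step 2: x̄ = F·x = [860404/627789, -556103/627789]
step 2: P̄ = F·P·Fᵀ + Q = [4820839/627789 -2682920/627789; -2682920/627789 3884734/627789]
step 2: y = z − H·x̄ = [293197/209263, 2600399/627789]
step 2: S = H·P̄·Hᵀ + R = [4046417/209263 3572699/209263; 3572699/209263 32347033/627789]
step 2: K = P̄·Hᵀ·S⁻¹ = [72916735/221245633 -93835094/221245633; 2459848/13014449 3390332/13014449]
step 2: x' = x̄ + K·y = [16707599/221245633, 5961401/13014449]
step 2: P' = (I − K·H)·P̄ = [239668564/221245633 1529364/13014449; 1529364/13014449 4155014/13014449]

step 0: x' = [1179/1657, -151/1657], P' = [2020/1657 236/1657; 236/1657 546/1657]
step 1: x' = [-41967/209263, 304301/627789], P' = [226868/209263 24504/209263; 24504/209263 200788/627789]
step 2: x' = [16707599/221245633, 5961401/13014449], P' = [239668564/221245633 1529364/13014449; 1529364/13014449 4155014/13014449]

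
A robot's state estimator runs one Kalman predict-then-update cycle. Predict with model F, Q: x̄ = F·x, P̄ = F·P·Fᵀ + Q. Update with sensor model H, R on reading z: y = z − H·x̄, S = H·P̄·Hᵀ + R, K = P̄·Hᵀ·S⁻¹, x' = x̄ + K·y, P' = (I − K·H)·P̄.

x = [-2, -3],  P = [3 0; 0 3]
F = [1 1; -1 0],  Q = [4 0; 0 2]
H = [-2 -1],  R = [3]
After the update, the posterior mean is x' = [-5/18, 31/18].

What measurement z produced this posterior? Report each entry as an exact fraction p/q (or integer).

z = [-2]

x̄ = F·x = [-5, 2]
P̄ = F·P·Fᵀ + Q = [10 -3; -3 5]
S = H·P̄·Hᵀ + R = [36]
K = P̄·Hᵀ·S⁻¹ = [-17/36; 1/36]
x' − x̄ = [85/18, -5/18] = K·y
y = (KᵀK)⁻¹·Kᵀ·(x' − x̄) = [-10]
z = y + H·x̄ = [-10] + [8] = [-2]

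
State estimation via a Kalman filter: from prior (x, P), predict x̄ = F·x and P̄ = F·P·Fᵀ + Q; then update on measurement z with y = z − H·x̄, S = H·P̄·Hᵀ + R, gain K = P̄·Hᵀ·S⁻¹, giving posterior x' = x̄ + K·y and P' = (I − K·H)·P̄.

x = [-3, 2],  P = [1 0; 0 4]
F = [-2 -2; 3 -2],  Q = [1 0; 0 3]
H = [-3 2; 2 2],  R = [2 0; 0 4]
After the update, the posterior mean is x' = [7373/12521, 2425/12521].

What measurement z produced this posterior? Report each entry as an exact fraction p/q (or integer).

x̄ = F·x = [2, -13]
P̄ = F·P·Fᵀ + Q = [21 10; 10 28]
S = H·P̄·Hᵀ + R = [183 -34; -34 280]
K = P̄·Hᵀ·S⁻¹ = [-2483/12521 2471/12521; 2466/12521 3698/12521]
x' − x̄ = [-17669/12521, 165198/12521] = K·y
y = (KᵀK)⁻¹·Kᵀ·(x' − x̄) = [31, 24]
z = y + H·x̄ = [31, 24] + [-32, -22] = [-1, 2]

z = [-1, 2]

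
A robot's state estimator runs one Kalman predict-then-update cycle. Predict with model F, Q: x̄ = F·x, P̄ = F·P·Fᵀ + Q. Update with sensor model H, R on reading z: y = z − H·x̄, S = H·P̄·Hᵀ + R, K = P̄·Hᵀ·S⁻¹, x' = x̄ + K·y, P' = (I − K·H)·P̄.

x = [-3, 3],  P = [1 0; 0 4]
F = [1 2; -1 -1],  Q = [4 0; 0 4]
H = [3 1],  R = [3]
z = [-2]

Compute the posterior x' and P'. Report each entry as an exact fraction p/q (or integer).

x' = [-51/49, 66/49]
P' = [57/49 -117/49; -117/49 333/49]

x̄ = F·x = [3, 0]
P̄ = F·P·Fᵀ + Q = [21 -9; -9 9]
y = z − H·x̄ = [-11]
S = H·P̄·Hᵀ + R = [147]
K = P̄·Hᵀ·S⁻¹ = [18/49; -6/49]
x' = x̄ + K·y = [-51/49, 66/49]
P' = (I − K·H)·P̄ = [57/49 -117/49; -117/49 333/49]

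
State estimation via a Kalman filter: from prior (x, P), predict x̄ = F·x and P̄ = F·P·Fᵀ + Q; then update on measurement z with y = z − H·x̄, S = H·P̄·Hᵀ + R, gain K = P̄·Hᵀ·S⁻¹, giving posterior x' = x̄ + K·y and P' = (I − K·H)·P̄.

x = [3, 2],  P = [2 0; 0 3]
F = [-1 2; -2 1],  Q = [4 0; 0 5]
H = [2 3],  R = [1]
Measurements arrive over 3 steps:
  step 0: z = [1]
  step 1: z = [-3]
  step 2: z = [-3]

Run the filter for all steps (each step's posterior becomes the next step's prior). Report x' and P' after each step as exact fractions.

step 0: x̄ = F·x = [1, -4]
step 0: P̄ = F·P·Fᵀ + Q = [18 10; 10 16]
step 0: y = z − H·x̄ = [11]
step 0: S = H·P̄·Hᵀ + R = [337]
step 0: K = P̄·Hᵀ·S⁻¹ = [66/337; 68/337]
step 0: x' = x̄ + K·y = [1063/337, -600/337]
step 0: P' = (I − K·H)·P̄ = [1710/337 -1118/337; -1118/337 768/337]
step 1: x̄ = F·x = [-2263/337, -2726/337]
step 1: P̄ = F·P·Fᵀ + Q = [10602/337 10546/337; 10546/337 13765/337]
step 1: y = z − H·x̄ = [11693/337]
step 1: S = H·P̄·Hᵀ + R = [293182/337]
step 1: K = P̄·Hᵀ·S⁻¹ = [26421/146591; 62387/293182]
step 1: x' = x̄ + K·y = [-67640/146591, -206893/293182]
step 1: P' = (I − K·H)·P̄ = [468900/146591 -303793/146591; -303793/146591 425853/293182]
step 2: x̄ = F·x = [-139253/146591, 63667/293182]
step 2: P̄ = F·P·Fᵀ + Q = [3122142/146591 2882618/146591; 2882618/146591 8073307/293182]
step 2: y = z − H·x̄ = [-513535/293182]
step 2: S = H·P̄·Hᵀ + R = [167112913/293182]
step 2: K = P̄·Hᵀ·S⁻¹ = [29784276/167112913; 35750393/167112913]
step 2: x' = x̄ + K·y = [-19174319/15192083, -2393642/15192083]
step 2: P' = (I − K·H)·P̄ = [533448138/167112913 -345704000/167112913; -345704000/167112913 242386131/167112913]

step 0: x' = [1063/337, -600/337], P' = [1710/337 -1118/337; -1118/337 768/337]
step 1: x' = [-67640/146591, -206893/293182], P' = [468900/146591 -303793/146591; -303793/146591 425853/293182]
step 2: x' = [-19174319/15192083, -2393642/15192083], P' = [533448138/167112913 -345704000/167112913; -345704000/167112913 242386131/167112913]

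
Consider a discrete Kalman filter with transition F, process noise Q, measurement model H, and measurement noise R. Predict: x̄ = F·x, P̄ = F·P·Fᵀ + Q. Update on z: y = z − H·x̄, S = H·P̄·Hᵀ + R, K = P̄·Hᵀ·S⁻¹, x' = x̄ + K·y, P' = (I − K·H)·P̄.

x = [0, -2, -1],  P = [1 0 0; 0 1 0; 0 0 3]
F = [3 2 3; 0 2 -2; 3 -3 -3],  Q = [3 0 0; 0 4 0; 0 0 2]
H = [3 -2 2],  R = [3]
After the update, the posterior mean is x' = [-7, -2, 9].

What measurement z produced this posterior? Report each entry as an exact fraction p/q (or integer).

x̄ = F·x = [-7, -2, 9]
P̄ = F·P·Fᵀ + Q = [43 -14 -24; -14 20 12; -24 12 47]
S = H·P̄·Hᵀ + R = [442]
K = P̄·Hᵀ·S⁻¹ = [109/442; -29/221; -1/221]
x' − x̄ = [0, 0, 0] = K·y
y = (KᵀK)⁻¹·Kᵀ·(x' − x̄) = [0]
z = y + H·x̄ = [0] + [1] = [1]

z = [1]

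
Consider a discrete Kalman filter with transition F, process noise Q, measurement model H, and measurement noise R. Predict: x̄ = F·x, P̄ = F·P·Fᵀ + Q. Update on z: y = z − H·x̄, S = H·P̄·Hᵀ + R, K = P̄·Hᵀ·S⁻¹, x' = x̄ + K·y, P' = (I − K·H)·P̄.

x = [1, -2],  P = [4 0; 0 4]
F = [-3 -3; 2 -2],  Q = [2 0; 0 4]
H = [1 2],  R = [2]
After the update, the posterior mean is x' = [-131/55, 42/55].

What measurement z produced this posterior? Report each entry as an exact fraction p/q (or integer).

z = [-1]

x̄ = F·x = [3, 6]
P̄ = F·P·Fᵀ + Q = [74 0; 0 36]
S = H·P̄·Hᵀ + R = [220]
K = P̄·Hᵀ·S⁻¹ = [37/110; 18/55]
x' − x̄ = [-296/55, -288/55] = K·y
y = (KᵀK)⁻¹·Kᵀ·(x' − x̄) = [-16]
z = y + H·x̄ = [-16] + [15] = [-1]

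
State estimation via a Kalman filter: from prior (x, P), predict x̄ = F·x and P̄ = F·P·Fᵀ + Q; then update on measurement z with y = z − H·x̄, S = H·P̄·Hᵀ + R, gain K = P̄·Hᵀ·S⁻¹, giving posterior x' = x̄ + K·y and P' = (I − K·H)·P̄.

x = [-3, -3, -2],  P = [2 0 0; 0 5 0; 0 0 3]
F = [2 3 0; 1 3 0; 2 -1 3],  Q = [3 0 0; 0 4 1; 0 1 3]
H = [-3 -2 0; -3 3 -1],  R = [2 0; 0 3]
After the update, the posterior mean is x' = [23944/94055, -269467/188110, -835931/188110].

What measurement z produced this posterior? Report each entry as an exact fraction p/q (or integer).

z = [2, -1]

x̄ = F·x = [-15, -12, -9]
P̄ = F·P·Fᵀ + Q = [56 49 -7; 49 51 -10; -7 -10 43]
S = H·P̄·Hᵀ + R = [1298 10; 10 145]
K = P̄·Hᵀ·S⁻¹ = [-3843/18811 -7756/94055; -7253/37622 11629/94055; 1293/37622 -33953/94055]
x' − x̄ = [1434769/94055, 1987853/188110, 857059/188110] = K·y
y = (KᵀK)⁻¹·Kᵀ·(x' − x̄) = [-67, -19]
z = y + H·x̄ = [-67, -19] + [69, 18] = [2, -1]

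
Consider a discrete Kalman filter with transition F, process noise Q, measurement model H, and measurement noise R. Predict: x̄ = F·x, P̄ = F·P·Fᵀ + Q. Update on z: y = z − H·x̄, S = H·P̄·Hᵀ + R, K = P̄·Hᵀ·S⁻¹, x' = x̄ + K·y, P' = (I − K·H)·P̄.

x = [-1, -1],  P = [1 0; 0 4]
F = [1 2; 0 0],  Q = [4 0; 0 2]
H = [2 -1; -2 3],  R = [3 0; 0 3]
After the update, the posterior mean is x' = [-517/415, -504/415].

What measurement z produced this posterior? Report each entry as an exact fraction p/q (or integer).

x̄ = F·x = [-3, 0]
P̄ = F·P·Fᵀ + Q = [21 0; 0 2]
S = H·P̄·Hᵀ + R = [89 -90; -90 105]
K = P̄·Hᵀ·S⁻¹ = [42/83 14/415; 22/83 118/415]
x' − x̄ = [728/415, -504/415] = K·y
y = (KᵀK)⁻¹·Kᵀ·(x' − x̄) = [4, -8]
z = y + H·x̄ = [4, -8] + [-6, 6] = [-2, -2]

z = [-2, -2]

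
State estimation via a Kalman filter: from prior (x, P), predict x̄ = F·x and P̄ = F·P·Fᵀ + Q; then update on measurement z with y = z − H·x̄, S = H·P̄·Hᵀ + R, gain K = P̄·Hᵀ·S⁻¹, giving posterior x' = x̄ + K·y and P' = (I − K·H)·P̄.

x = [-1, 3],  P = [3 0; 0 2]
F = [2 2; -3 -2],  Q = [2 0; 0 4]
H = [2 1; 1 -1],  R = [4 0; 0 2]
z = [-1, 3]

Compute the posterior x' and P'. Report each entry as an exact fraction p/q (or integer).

x' = [533/536, -259/134]
P' = [317/536 -13/134; -13/134 78/67]

x̄ = F·x = [4, -3]
P̄ = F·P·Fᵀ + Q = [22 -26; -26 39]
y = z − H·x̄ = [-6, -4]
S = H·P̄·Hᵀ + R = [27 31; 31 115]
K = P̄·Hᵀ·S⁻¹ = [291/1072 369/1072; 65/268 -169/268]
x' = x̄ + K·y = [533/536, -259/134]
P' = (I − K·H)·P̄ = [317/536 -13/134; -13/134 78/67]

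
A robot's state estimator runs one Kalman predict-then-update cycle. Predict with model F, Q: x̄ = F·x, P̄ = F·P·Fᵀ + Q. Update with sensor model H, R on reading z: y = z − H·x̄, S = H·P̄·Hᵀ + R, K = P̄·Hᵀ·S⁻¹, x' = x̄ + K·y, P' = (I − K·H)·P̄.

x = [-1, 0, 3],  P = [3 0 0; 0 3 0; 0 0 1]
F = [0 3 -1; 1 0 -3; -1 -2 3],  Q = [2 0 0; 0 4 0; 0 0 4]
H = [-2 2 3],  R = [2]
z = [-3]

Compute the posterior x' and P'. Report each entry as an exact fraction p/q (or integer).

x' = [73/58, -2515/261, 547/87]
P' = [219/58 22/29 54/29; 22/29 4126/261 -874/87; 54/29 -874/87 234/29]

x̄ = F·x = [-3, -10, 10]
P̄ = F·P·Fᵀ + Q = [30 3 -21; 3 16 -12; -21 -12 28]
y = z − H·x̄ = [-19]
S = H·P̄·Hᵀ + R = [522]
K = P̄·Hᵀ·S⁻¹ = [-13/58; -5/261; 17/87]
x' = x̄ + K·y = [73/58, -2515/261, 547/87]
P' = (I − K·H)·P̄ = [219/58 22/29 54/29; 22/29 4126/261 -874/87; 54/29 -874/87 234/29]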